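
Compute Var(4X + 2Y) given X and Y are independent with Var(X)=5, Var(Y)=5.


Independence => Cov(X,Y)=0
Var(4X + 2Y) = 4^2*Var(X) + 2^2*Var(Y)
= 16*5 + 4*5 = 100

100


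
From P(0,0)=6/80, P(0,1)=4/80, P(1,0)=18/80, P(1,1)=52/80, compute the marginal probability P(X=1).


P(X=1) = P(1,0)+P(1,1) = 18/80 + 52/80 = 70/80 = 7/8

7/8


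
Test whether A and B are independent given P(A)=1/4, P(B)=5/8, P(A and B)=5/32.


P(A)*P(B) = 1/4*5/8 = 5/32
P(A∩B) = 5/32, which equals P(A)P(B), so independent

Yes, A and B are independent


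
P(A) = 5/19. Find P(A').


P(A') = 1 - P(A) = 1 - 5/19 = 14/19

14/19


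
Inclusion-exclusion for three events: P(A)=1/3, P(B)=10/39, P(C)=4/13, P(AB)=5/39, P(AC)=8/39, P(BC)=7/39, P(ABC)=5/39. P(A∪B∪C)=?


P(A∪B∪C) = P(A)+P(B)+P(C) - P(AB)-P(AC)-P(BC) + P(ABC)
= 1/3+10/39+4/13 - 5/39-8/39-7/39 + 5/39
= 20/39

20/39


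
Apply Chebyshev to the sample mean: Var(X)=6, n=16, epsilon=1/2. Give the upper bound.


Var(Xbar) = Var(X)/n = 6/16
Chebyshev: P(|Xbar-mu| >= 1/2) <= Var(Xbar)/(1/2)^2 = (3/8)/(1/4) = 3/2
Bound exceeds 1, so trivial bound: 1

1


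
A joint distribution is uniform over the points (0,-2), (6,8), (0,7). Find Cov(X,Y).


E[X]=2, E[Y]=13/3, E[XY]=16
Cov(X,Y) = E[XY] - E[X]E[Y] = 16 - 2*13/3 = 22/3

22/3


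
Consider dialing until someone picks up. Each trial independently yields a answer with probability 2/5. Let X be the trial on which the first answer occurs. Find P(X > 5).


P(X > 5) = P(first 5 trials all fail) = (1-p)^5 = (3/5)^5 = 243/3125

243/3125


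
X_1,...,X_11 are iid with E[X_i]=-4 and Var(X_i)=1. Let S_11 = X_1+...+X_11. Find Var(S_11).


By independence, Var(S_n) = n*Var(X_1) = 11*1 = 11

11


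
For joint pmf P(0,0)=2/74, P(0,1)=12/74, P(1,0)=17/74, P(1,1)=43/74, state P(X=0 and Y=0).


Read from table: P(X=0, Y=0) = 2/74 = 1/37

1/37


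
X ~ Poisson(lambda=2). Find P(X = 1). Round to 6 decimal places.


P(X=1) = e^(-2) * 2^1 / 1!
≈ 0.1353352832 * 2 / 1
≈ 0.270671

0.270671


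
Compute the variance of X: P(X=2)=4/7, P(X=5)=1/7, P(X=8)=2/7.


E[X] = 29/7, E[X^2] = 169/7
Var(X) = E[X^2] - (E[X])^2 = 169/7 - (29/7)^2 = 342/49

342/49


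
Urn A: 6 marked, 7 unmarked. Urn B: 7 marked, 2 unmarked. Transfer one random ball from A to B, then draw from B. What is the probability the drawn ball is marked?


P(transfer marked) = 6/13; P(transfer unmarked) = 7/13
If marked transferred: Urn II has 8 marked of 10, so P(marked|marked moved) = 4/5
If unmarked transferred: Urn II has 7 marked of 10, so P(marked|unmarked moved) = 7/10
By total probability: P(marked) = 6/13*4/5 + 7/13*7/10 = 97/130

97/130


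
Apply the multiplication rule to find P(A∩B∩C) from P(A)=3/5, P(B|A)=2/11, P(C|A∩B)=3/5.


P(A∩B∩C) = P(A) * P(B|A) * P(C|A∩B)
= 3/5 * 2/11 * 3/5
= 6/55 * 3/5 = 18/275

18/275


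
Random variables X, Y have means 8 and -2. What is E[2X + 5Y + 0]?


E[2X + 5Y + 0] = 2*E[X] + 5*E[Y] + 0
= (2)*(8) + (5)*(-2) + (0)
= 16 - 10 + 0 = 6

6


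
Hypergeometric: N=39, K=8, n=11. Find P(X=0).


P(X=0) = C(8,0)*C(31,11) / C(39,11)
= 1*84672315 / 1676056044
= 84672315/1676056044 = 2415/47804

2415/47804


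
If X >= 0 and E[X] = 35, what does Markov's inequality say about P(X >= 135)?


Markov: P(X >= a) <= E[X]/a
P(X >= 135) <= 35/135 = 7/27

7/27


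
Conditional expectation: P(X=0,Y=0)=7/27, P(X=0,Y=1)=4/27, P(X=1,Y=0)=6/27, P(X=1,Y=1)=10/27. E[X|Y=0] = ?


P(Y=0) = 13/27
E[X|Y=0] = (0*7 + 1*6)/13 = 6/13

6/13


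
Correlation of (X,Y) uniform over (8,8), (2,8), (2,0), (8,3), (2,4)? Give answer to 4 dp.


Cov(X,Y) = 2.1600, Var(X) = 8.6400, Var(Y) = 9.4400
rho = Cov/(sqrt(VarX)*sqrt(VarY)) = 0.2392

0.2392


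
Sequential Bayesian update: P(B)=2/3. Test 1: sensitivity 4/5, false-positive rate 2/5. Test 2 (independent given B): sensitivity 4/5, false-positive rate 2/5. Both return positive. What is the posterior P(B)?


After test 1: P(+) = 4/5*2/3 + 2/5*1/3 = 2/3
P(B|+) = (8/15)/(2/3) = 4/5
After test 2 (use post1 as new prior): P(+) = 4/5*4/5 + 2/5*1/5 = 18/25
P(B|+,+) = (16/25)/(18/25) = 8/9

8/9


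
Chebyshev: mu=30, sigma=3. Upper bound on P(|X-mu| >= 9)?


k = 9/3 = 3
Chebyshev: P(|X-mu| >= k*sigma) <= 1/k^2 = 1/3^2 = 1/9

1/9


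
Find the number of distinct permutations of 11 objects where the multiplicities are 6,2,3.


11! = 39916800
Denominator: 6!=720 * 2!=2 * 3!=6
Coefficient = 39916800 / 8640 = 4620

4620


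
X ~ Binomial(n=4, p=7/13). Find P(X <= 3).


P(X<=3) = P(X=0) + P(X=1) + P(X=2) + P(X=3)
= 1296/28561 + 6048/28561 + 10584/28561 + 8232/28561
= 26160/28561

26160/28561


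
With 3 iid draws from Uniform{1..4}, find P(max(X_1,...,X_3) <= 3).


P(max <= 3) = P(all X_i <= 3) = (P(X_1 <= 3))^3
= (3/4)^3 = 27/64

27/64


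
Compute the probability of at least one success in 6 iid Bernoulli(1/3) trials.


P(at least one) = 1 - P(none)
P(none) = (1 - 1/3)^6 = (2/3)^6 = 64/729
P(at least one) = 1 - 64/729 = 665/729

665/729


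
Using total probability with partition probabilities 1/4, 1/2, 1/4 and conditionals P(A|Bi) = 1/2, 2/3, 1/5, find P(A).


P(A) = P(A|B1)P(B1) + P(A|B2)P(B2) + P(A|B3)P(B3)
= 1/2*1/4 + 2/3*1/2 + 1/5*1/4
= 1/8 + 1/3 + 1/20 = 61/120

61/120


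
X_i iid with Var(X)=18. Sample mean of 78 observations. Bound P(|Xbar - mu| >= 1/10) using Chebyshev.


Var(Xbar) = Var(X)/n = 18/78
Chebyshev: P(|Xbar-mu| >= 1/10) <= Var(Xbar)/(1/10)^2 = (3/13)/(1/100) = 300/13
Bound exceeds 1, so trivial bound: 1

1


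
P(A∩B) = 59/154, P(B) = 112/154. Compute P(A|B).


P(A|B) = P(A∩B)/P(B) = (59/154)/(112/154) = 59/112

59/112


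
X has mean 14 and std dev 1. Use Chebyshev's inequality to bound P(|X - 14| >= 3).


k = 3/1 = 3
Chebyshev: P(|X-mu| >= k*sigma) <= 1/k^2 = 1/3^2 = 1/9

1/9


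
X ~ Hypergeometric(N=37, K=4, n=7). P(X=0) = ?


P(X=0) = C(4,0)*C(33,7) / C(37,7)
= 1*4272048 / 10295472
= 4272048/10295472 = 261/629

261/629


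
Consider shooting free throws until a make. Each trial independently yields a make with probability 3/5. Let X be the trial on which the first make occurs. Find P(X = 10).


P(X=10) = (1-p)^9 * p = (2/5)^9 * 3/5
= 512/1953125 * 3/5 = 1536/9765625

1536/9765625


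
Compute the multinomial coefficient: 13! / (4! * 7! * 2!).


13! = 6227020800
Denominator: 4!=24 * 7!=5040 * 2!=2
Coefficient = 6227020800 / 241920 = 25740

25740


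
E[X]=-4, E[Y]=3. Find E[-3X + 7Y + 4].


E[-3X + 7Y + 4] = -3*E[X] + 7*E[Y] + 4
= (-3)*(-4) + (7)*(3) + (4)
= 12 + 21 + 4 = 37

37


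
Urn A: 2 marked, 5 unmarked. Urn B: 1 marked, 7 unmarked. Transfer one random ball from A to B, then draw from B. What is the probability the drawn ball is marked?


P(transfer marked) = 2/7; P(transfer unmarked) = 5/7
If marked transferred: Urn II has 2 marked of 9, so P(marked|marked moved) = 2/9
If unmarked transferred: Urn II has 1 marked of 9, so P(marked|unmarked moved) = 1/9
By total probability: P(marked) = 2/7*2/9 + 5/7*1/9 = 1/7

1/7


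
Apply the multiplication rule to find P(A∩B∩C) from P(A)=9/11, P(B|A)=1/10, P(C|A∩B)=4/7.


P(A∩B∩C) = P(A) * P(B|A) * P(C|A∩B)
= 9/11 * 1/10 * 4/7
= 9/110 * 4/7 = 18/385

18/385


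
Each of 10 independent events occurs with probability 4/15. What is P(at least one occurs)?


P(at least one) = 1 - P(none)
P(none) = (1 - 4/15)^10 = (11/15)^10 = 25937424601/576650390625
P(at least one) = 1 - 25937424601/576650390625 = 550712966024/576650390625

550712966024/576650390625


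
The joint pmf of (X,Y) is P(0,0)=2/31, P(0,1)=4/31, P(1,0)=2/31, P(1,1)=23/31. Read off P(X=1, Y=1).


Read from table: P(X=1, Y=1) = 23/31

23/31


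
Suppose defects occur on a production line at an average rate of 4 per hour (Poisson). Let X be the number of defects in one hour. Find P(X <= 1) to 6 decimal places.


P(X<=1) = e^(-4)*4^0/0! + e^(-4)*4^1/1!
≈ 0.0183156389 + 0.0732625556
= 0.0915781945
≈ 0.091578

0.091578


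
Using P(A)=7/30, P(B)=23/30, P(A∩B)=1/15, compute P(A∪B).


P(A∪B) = P(A) + P(B) - P(A∩B)
= 7/30 + 23/30 - 1/15 = 14/15

14/15


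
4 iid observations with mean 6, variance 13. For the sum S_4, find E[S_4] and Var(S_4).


E[S_n] = n*mu = 4*6 = 24
Var(S_n) = n*sigma^2 = 4*13 = 52

E[S_4]=24, Var(S_4)=52


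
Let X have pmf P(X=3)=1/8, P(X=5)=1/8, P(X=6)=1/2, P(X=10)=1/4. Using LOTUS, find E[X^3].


E[X^3] = sum(g(x)*P(x))
= 27*1/8 + 125*1/8 + 216*1/2 + 1000*1/4
= 377

377


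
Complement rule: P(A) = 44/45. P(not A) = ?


P(A') = 1 - P(A) = 1 - 44/45 = 1/45

1/45


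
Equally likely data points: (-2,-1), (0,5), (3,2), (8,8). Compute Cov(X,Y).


E[X]=9/4, E[Y]=7/2, E[XY]=18
Cov(X,Y) = E[XY] - E[X]E[Y] = 18 - 9/4*7/2 = 81/8

81/8


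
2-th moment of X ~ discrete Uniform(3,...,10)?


E[X^2] = (1/8) * sum(x^2 for x=3..10)
= 380/8 = 95/2

95/2


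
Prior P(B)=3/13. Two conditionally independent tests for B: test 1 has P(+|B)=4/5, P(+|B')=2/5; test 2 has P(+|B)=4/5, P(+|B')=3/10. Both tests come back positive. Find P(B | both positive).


After test 1: P(+) = 4/5*3/13 + 2/5*10/13 = 32/65
P(B|+) = (12/65)/(32/65) = 3/8
After test 2 (use post1 as new prior): P(+) = 4/5*3/8 + 3/10*5/8 = 39/80
P(B|+,+) = (3/10)/(39/80) = 8/13

8/13


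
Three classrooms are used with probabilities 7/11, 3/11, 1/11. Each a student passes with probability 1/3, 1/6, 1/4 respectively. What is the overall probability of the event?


P(A) = P(A|B1)P(B1) + P(A|B2)P(B2) + P(A|B3)P(B3)
= 1/3*7/11 + 1/6*3/11 + 1/4*1/11
= 7/33 + 1/22 + 1/44 = 37/132

37/132


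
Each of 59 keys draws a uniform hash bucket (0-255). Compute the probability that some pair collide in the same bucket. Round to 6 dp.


P(all different) = prod((256-i)/256 for i=0..58) = 0.000703
P(at least one match) = 1 - 0.000703 = 0.999297

0.999297


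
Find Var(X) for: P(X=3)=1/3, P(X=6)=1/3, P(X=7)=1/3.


E[X] = 16/3, E[X^2] = 94/3
Var(X) = E[X^2] - (E[X])^2 = 94/3 - (16/3)^2 = 26/9

26/9


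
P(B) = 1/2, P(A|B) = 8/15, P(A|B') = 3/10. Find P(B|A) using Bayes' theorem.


P(A) = P(A|B)P(B) + P(A|B')P(B') = 8/15*1/2 + 3/10*1/2 = 5/12
P(B|A) = P(A|B)P(B)/P(A) = (4/15)/(5/12) = 16/25

16/25


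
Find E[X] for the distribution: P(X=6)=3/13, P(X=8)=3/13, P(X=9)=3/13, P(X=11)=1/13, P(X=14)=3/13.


E[X] = sum(x * P(x))
= 6*3/13 + 8*3/13 + 9*3/13 + 11*1/13 + 14*3/13
= 122/13

122/13


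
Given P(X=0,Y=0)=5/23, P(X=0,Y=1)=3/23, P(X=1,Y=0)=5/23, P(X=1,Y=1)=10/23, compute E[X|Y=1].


P(Y=1) = 13/23
E[X|Y=1] = (0*3 + 1*10)/13 = 10/13

10/13


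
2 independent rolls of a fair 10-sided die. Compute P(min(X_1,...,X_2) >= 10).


P(min >= 10) = P(all X_i >= 10) = (P(X_1 >= 10))^2
= (1/10)^2 = 1/100

1/100


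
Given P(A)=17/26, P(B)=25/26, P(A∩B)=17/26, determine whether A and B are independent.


P(A)*P(B) = 17/26*25/26 = 425/676
P(A∩B) = 17/26 != 425/676, so not independent

No, A and B are not independent


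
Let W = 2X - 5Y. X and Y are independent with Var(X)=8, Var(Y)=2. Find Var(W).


Independence => Cov(X,Y)=0
Var(2X - 5Y) = 2^2*Var(X) + (-5)^2*Var(Y)
= 4*8 + 25*2 = 82

82


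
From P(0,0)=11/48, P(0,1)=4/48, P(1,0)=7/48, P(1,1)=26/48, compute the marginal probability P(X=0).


P(X=0) = P(0,0)+P(0,1) = 11/48 + 4/48 = 15/48 = 5/16

5/16


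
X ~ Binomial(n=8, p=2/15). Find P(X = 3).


P(X=3) = C(8,3) * p^3 * (1-p)^5
= 56 * 8/3375 * 371293/759375
= 166339264/2562890625

166339264/2562890625


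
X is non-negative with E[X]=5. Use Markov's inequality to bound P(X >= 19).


Markov: P(X >= a) <= E[X]/a
P(X >= 19) <= 5/19

5/19


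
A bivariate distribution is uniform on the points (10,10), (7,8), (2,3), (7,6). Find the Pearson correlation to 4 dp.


Cov(X,Y) = 7.1250, Var(X) = 8.2500, Var(Y) = 6.6875
rho = Cov/(sqrt(VarX)*sqrt(VarY)) = 0.9592

0.9592


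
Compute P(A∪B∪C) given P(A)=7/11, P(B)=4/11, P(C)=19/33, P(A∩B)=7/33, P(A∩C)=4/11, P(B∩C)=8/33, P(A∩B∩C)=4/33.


P(A∪B∪C) = P(A)+P(B)+P(C) - P(AB)-P(AC)-P(BC) + P(ABC)
= 7/11+4/11+19/33 - 7/33-4/11-8/33 + 4/33
= 29/33

29/33


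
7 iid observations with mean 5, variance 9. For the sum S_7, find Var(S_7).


By independence, Var(S_n) = n*Var(X_1) = 7*9 = 63

63


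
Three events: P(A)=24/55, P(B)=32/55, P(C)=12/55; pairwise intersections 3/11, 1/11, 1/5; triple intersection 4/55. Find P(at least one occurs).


P(A∪B∪C) = P(A)+P(B)+P(C) - P(AB)-P(AC)-P(BC) + P(ABC)
= 24/55+32/55+12/55 - 3/11-1/11-1/5 + 4/55
= 41/55

41/55


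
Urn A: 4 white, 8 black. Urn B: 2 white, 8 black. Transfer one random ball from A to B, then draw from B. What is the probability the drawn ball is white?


P(transfer white) = 4/12 = 1/3; P(transfer black) = 2/3
If white transferred: Urn II has 3 white of 11, so P(white|white moved) = 3/11
If black transferred: Urn II has 2 white of 11, so P(white|black moved) = 2/11
By total probability: P(white) = 1/3*3/11 + 2/3*2/11 = 7/33

7/33


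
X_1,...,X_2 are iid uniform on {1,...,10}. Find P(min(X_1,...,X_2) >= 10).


P(min >= 10) = P(all X_i >= 10) = (P(X_1 >= 10))^2
= (1/10)^2 = 1/100

1/100


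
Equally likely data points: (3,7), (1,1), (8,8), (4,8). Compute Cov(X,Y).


E[X]=4, E[Y]=6, E[XY]=59/2
Cov(X,Y) = E[XY] - E[X]E[Y] = 59/2 - 4*6 = 11/2

11/2


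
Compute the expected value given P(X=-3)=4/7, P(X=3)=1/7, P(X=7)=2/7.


E[X] = sum(x * P(x))
= -3*4/7 + 3*1/7 + 7*2/7
= 5/7

5/7


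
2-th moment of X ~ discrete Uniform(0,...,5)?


E[X^2] = (1/6) * sum(x^2 for x=0..5)
= 55/6

55/6


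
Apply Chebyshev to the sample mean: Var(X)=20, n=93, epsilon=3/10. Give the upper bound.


Var(Xbar) = Var(X)/n = 20/93
Chebyshev: P(|Xbar-mu| >= 3/10) <= Var(Xbar)/(3/10)^2 = (20/93)/(9/100) = 2000/837
Bound exceeds 1, so trivial bound: 1

1


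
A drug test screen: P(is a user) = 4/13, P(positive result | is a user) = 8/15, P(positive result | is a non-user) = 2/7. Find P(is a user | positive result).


P(A) = P(A|B)P(B) + P(A|B')P(B') = 8/15*4/13 + 2/7*9/13 = 38/105
P(B|A) = P(A|B)P(B)/P(A) = (32/195)/(38/105) = 112/247

112/247


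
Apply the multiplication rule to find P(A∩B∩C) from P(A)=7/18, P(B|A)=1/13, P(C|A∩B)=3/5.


P(A∩B∩C) = P(A) * P(B|A) * P(C|A∩B)
= 7/18 * 1/13 * 3/5
= 7/234 * 3/5 = 7/390

7/390


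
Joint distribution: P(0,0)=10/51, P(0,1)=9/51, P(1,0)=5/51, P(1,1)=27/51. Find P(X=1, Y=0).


Read from table: P(X=1, Y=0) = 5/51

5/51


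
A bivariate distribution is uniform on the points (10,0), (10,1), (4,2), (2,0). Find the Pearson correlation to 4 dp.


Cov(X,Y) = -0.3750, Var(X) = 12.7500, Var(Y) = 0.6875
rho = Cov/(sqrt(VarX)*sqrt(VarY)) = -0.1267

-0.1267


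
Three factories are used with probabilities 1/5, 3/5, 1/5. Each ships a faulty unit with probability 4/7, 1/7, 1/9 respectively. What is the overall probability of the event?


P(A) = P(A|B1)P(B1) + P(A|B2)P(B2) + P(A|B3)P(B3)
= 4/7*1/5 + 1/7*3/5 + 1/9*1/5
= 4/35 + 3/35 + 1/45 = 2/9

2/9


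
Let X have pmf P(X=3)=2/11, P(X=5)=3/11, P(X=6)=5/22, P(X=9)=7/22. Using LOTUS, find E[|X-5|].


E[|X-5|] = sum(g(x)*P(x))
= 2*2/11 + 0*3/11 + 1*5/22 + 4*7/22
= 41/22

41/22


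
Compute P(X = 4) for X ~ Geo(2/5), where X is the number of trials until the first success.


P(X=4) = (1-p)^3 * p = (3/5)^3 * 2/5
= 27/125 * 2/5 = 54/625

54/625


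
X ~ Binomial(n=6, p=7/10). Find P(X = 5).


P(X=5) = C(6,5) * p^5 * (1-p)^1
= 6 * 16807/100000 * 3/10
= 151263/500000

151263/500000


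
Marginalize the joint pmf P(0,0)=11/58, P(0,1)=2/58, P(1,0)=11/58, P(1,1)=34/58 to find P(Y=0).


P(Y=0) = P(0,0)+P(1,0) = 11/58 + 11/58 = 22/58 = 11/29

11/29


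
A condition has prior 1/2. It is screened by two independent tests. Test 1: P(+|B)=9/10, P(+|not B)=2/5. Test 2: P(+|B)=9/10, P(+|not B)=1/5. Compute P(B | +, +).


After test 1: P(+) = 9/10*1/2 + 2/5*1/2 = 13/20
P(B|+) = (9/20)/(13/20) = 9/13
After test 2 (use post1 as new prior): P(+) = 9/10*9/13 + 1/5*4/13 = 89/130
P(B|+,+) = (81/130)/(89/130) = 81/89

81/89


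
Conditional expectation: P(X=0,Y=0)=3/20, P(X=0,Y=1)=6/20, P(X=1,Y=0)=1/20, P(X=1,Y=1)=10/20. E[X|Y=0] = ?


P(Y=0) = 4/20
E[X|Y=0] = (0*3 + 1*1)/4 = 1/4

1/4


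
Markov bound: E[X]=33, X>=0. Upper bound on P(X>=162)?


Markov: P(X >= a) <= E[X]/a
P(X >= 162) <= 33/162 = 11/54

11/54


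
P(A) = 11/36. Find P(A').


P(A') = 1 - P(A) = 1 - 11/36 = 25/36

25/36


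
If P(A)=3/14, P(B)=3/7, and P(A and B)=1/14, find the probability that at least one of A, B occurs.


P(A∪B) = P(A) + P(B) - P(A∩B)
= 3/14 + 3/7 - 1/14 = 4/7

4/7


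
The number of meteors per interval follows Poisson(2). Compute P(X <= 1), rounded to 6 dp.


P(X<=1) = e^(-2)*2^0/0! + e^(-2)*2^1/1!
≈ 0.1353352832 + 0.2706705665
= 0.4060058497
≈ 0.406006

0.406006


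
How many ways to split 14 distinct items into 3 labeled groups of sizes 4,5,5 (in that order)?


14! = 87178291200
Denominator: 4!=24 * 5!=120 * 5!=120
Coefficient = 87178291200 / 345600 = 252252

252252


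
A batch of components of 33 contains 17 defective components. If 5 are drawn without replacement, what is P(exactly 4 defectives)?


P(X=4) = C(17,4)*C(16,1) / C(33,5)
= 2380*16 / 237336
= 38080/237336 = 4760/29667

4760/29667


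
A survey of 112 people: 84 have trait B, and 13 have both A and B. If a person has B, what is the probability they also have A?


P(A|B) = P(A∩B)/P(B) = (13/112)/(84/112) = 13/84

13/84


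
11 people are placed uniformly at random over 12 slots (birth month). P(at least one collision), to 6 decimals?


P(all different) = prod((12-i)/12 for i=0..10) = 0.000645
P(at least one match) = 1 - 0.000645 = 0.999355

0.999355


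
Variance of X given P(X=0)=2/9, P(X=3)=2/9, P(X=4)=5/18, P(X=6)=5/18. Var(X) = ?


E[X] = 31/9, E[X^2] = 148/9
Var(X) = E[X^2] - (E[X])^2 = 148/9 - (31/9)^2 = 371/81

371/81


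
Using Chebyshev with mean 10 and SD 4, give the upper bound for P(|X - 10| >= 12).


k = 12/4 = 3
Chebyshev: P(|X-mu| >= k*sigma) <= 1/k^2 = 1/3^2 = 1/9

1/9


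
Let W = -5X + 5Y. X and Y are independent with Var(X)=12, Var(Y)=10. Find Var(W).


Independence => Cov(X,Y)=0
Var(-5X + 5Y) = (-5)^2*Var(X) + 5^2*Var(Y)
= 25*12 + 25*10 = 550

550


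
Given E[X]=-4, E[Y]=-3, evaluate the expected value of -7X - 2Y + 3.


E[-7X - 2Y + 3] = -7*E[X] - 2*E[Y] + 3
= (-7)*(-4) + (-2)*(-3) + (3)
= 28 + 6 + 3 = 37

37


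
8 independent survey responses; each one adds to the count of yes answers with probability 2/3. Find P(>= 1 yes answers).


P(at least one) = 1 - P(none)
P(none) = (1 - 2/3)^8 = (1/3)^8 = 1/6561
P(at least one) = 1 - 1/6561 = 6560/6561

6560/6561


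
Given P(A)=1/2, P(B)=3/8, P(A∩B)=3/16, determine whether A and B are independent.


P(A)*P(B) = 1/2*3/8 = 3/16
P(A∩B) = 3/16, which equals P(A)P(B), so independent

Yes, A and B are independent


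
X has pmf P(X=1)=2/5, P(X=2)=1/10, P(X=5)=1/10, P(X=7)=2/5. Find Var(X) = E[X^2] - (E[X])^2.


E[X] = 39/10, E[X^2] = 229/10
Var(X) = E[X^2] - (E[X])^2 = 229/10 - (39/10)^2 = 769/100

769/100


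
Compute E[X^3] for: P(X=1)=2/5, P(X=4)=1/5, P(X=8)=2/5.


E[X^3] = sum(x^3 * P(x))
= 1*2/5 + 64*1/5 + 512*2/5
= 218

218


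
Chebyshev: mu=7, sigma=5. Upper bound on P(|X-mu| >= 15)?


k = 15/5 = 3
Chebyshev: P(|X-mu| >= k*sigma) <= 1/k^2 = 1/3^2 = 1/9

1/9


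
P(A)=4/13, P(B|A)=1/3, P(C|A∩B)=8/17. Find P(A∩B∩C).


P(A∩B∩C) = P(A) * P(B|A) * P(C|A∩B)
= 4/13 * 1/3 * 8/17
= 4/39 * 8/17 = 32/663

32/663


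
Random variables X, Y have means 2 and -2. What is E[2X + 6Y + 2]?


E[2X + 6Y + 2] = 2*E[X] + 6*E[Y] + 2
= (2)*(2) + (6)*(-2) + (2)
= 4 - 12 + 2 = -6

-6


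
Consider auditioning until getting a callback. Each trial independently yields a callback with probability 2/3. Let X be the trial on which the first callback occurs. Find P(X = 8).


P(X=8) = (1-p)^7 * p = (1/3)^7 * 2/3
= 1/2187 * 2/3 = 2/6561

2/6561


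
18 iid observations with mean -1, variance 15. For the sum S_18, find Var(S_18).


By independence, Var(S_n) = n*Var(X_1) = 18*15 = 270

270


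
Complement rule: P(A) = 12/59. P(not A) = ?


P(A') = 1 - P(A) = 1 - 12/59 = 47/59

47/59


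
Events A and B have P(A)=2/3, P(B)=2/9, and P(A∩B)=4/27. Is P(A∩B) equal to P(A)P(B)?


P(A)*P(B) = 2/3*2/9 = 4/27
P(A∩B) = 4/27, which equals P(A)P(B), so independent

Yes, A and B are independent


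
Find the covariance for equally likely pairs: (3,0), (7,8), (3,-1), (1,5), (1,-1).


E[X]=3, E[Y]=11/5, E[XY]=57/5
Cov(X,Y) = E[XY] - E[X]E[Y] = 57/5 - 3*11/5 = 24/5

24/5


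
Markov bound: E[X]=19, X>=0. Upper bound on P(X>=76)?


Markov: P(X >= a) <= E[X]/a
P(X >= 76) <= 19/76 = 1/4

1/4


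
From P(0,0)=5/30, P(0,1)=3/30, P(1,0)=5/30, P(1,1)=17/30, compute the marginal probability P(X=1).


P(X=1) = P(1,0)+P(1,1) = 5/30 + 17/30 = 22/30 = 11/15

11/15


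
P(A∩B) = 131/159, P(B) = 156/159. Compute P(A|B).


P(A|B) = P(A∩B)/P(B) = (131/159)/(156/159) = 131/156

131/156


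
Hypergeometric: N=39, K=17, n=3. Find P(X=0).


P(X=0) = C(17,0)*C(22,3) / C(39,3)
= 1*1540 / 9139
= 1540/9139

1540/9139


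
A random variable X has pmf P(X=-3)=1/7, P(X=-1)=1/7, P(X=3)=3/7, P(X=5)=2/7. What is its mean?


E[X] = sum(x * P(x))
= -3*1/7 - 1*1/7 + 3*3/7 + 5*2/7
= 15/7

15/7


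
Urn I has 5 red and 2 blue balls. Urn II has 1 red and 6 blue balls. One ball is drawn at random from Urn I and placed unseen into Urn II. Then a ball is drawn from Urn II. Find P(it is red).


P(transfer red) = 5/7; P(transfer blue) = 2/7
If red transferred: Urn II has 2 red of 8, so P(red|red moved) = 1/4
If blue transferred: Urn II has 1 red of 8, so P(red|blue moved) = 1/8
By total probability: P(red) = 5/7*1/4 + 2/7*1/8 = 3/14

3/14


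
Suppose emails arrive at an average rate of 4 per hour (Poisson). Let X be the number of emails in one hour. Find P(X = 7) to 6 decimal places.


P(X=7) = e^(-4) * 4^7 / 7!
≈ 0.01831563889 * 16384 / 5040
≈ 0.059540

0.059540


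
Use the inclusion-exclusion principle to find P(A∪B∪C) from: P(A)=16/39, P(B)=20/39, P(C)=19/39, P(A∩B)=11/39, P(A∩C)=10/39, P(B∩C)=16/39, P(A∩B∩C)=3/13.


P(A∪B∪C) = P(A)+P(B)+P(C) - P(AB)-P(AC)-P(BC) + P(ABC)
= 16/39+20/39+19/39 - 11/39-10/39-16/39 + 3/13
= 9/13

9/13


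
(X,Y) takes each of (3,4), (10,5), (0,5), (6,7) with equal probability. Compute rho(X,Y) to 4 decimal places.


Cov(X,Y) = 1.0625, Var(X) = 13.6875, Var(Y) = 1.1875
rho = Cov/(sqrt(VarX)*sqrt(VarY)) = 0.2635

0.2635


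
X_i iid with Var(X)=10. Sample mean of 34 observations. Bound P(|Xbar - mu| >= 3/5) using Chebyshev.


Var(Xbar) = Var(X)/n = 10/34
Chebyshev: P(|Xbar-mu| >= 3/5) <= Var(Xbar)/(3/5)^2 = (5/17)/(9/25) = 125/153

125/153


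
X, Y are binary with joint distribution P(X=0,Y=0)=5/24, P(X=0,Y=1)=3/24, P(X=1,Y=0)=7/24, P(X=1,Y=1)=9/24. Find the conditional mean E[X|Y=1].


P(Y=1) = 12/24
E[X|Y=1] = (0*3 + 1*9)/12 = 9/12 = 3/4

3/4


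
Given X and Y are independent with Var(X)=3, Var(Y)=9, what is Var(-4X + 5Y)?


Independence => Cov(X,Y)=0
Var(-4X + 5Y) = (-4)^2*Var(X) + 5^2*Var(Y)
= 16*3 + 25*9 = 273

273


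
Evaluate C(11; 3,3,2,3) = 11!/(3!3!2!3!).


11! = 39916800
Denominator: 3!=6 * 3!=6 * 2!=2 * 3!=6
Coefficient = 39916800 / 432 = 92400

92400


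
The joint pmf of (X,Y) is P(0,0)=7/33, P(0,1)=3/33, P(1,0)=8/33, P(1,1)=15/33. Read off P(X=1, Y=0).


Read from table: P(X=1, Y=0) = 8/33

8/33


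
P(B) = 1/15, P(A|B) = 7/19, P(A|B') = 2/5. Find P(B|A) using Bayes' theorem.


P(A) = P(A|B)P(B) + P(A|B')P(B') = 7/19*1/15 + 2/5*14/15 = 189/475
P(B|A) = P(A|B)P(B)/P(A) = (7/285)/(189/475) = 5/81

5/81


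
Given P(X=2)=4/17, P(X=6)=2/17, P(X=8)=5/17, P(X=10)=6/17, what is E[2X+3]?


E[2X+3] = sum(g(x)*P(x))
= 7*4/17 + 15*2/17 + 19*5/17 + 23*6/17
= 291/17

291/17


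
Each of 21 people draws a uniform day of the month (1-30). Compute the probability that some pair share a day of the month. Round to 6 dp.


P(all different) = prod((30-i)/30 for i=0..20) = 0.000070
P(at least one match) = 1 - 0.000070 = 0.999930

0.999930


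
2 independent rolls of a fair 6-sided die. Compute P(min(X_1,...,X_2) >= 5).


P(min >= 5) = P(all X_i >= 5) = (P(X_1 >= 5))^2
= (2/6)^2 = (1/3)^2 = 1/9

1/9


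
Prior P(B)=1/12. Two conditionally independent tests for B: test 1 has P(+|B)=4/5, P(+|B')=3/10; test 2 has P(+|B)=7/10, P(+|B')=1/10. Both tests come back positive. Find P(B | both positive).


After test 1: P(+) = 4/5*1/12 + 3/10*11/12 = 41/120
P(B|+) = (1/15)/(41/120) = 8/41
After test 2 (use post1 as new prior): P(+) = 7/10*8/41 + 1/10*33/41 = 89/410
P(B|+,+) = (28/205)/(89/410) = 56/89

56/89


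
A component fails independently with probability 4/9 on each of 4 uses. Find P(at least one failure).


P(at least one) = 1 - P(none)
P(none) = (1 - 4/9)^4 = (5/9)^4 = 625/6561
P(at least one) = 1 - 625/6561 = 5936/6561

5936/6561


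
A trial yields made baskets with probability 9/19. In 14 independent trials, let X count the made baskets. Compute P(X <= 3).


P(X<=3) = P(X=0) + P(X=1) + P(X=2) + P(X=3)
= 100000000000000/799006685782884121 + 1260000000000000/799006685782884121 + 7371000000000000/799006685782884121 + 26535600000000000/799006685782884121
= 35266600000000000/799006685782884121

35266600000000000/799006685782884121


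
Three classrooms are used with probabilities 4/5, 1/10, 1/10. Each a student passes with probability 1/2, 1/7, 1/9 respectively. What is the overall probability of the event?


P(A) = P(A|B1)P(B1) + P(A|B2)P(B2) + P(A|B3)P(B3)
= 1/2*4/5 + 1/7*1/10 + 1/9*1/10
= 2/5 + 1/70 + 1/90 = 134/315

134/315


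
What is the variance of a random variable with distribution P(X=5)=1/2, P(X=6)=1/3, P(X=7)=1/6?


E[X] = 17/3, E[X^2] = 98/3
Var(X) = E[X^2] - (E[X])^2 = 98/3 - (17/3)^2 = 5/9

5/9


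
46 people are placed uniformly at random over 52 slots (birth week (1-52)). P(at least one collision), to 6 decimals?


P(all different) = prod((52-i)/52 for i=0..45) = 0.000000
P(at least one match) = 1 - 0.000000 = 1.000000

1.000000


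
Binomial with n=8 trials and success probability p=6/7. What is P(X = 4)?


P(X=4) = C(8,4) * p^4 * (1-p)^4
= 70 * 1296/2401 * 1/2401
= 12960/823543

12960/823543


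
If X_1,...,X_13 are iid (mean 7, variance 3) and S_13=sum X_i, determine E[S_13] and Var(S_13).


E[S_n] = n*mu = 13*7 = 91
Var(S_n) = n*sigma^2 = 13*3 = 39

E[S_13]=91, Var(S_13)=39


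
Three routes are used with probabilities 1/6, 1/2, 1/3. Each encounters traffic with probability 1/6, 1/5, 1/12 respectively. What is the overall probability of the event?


P(A) = P(A|B1)P(B1) + P(A|B2)P(B2) + P(A|B3)P(B3)
= 1/6*1/6 + 1/5*1/2 + 1/12*1/3
= 1/36 + 1/10 + 1/36 = 7/45

7/45


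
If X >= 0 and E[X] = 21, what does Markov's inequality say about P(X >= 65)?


Markov: P(X >= a) <= E[X]/a
P(X >= 65) <= 21/65

21/65


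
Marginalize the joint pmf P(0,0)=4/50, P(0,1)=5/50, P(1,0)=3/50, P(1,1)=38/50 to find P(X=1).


P(X=1) = P(1,0)+P(1,1) = 3/50 + 38/50 = 41/50

41/50


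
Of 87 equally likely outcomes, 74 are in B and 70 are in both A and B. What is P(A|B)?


P(A|B) = P(A∩B)/P(B) = (70/87)/(74/87) = 70/74 = 35/37

35/37


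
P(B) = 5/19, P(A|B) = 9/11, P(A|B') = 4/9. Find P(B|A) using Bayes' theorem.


P(A) = P(A|B)P(B) + P(A|B')P(B') = 9/11*5/19 + 4/9*14/19 = 1021/1881
P(B|A) = P(A|B)P(B)/P(A) = (45/209)/(1021/1881) = 405/1021

405/1021


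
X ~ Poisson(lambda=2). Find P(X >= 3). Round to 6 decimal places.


P(X>=3) = 1 - P(X<=2) = 1 - (e^(-2)*2^0/0! + e^(-2)*2^1/1! + e^(-2)*2^2/2!)
≈ 1 - (0.1353352832 + 0.2706705665 + 0.2706705665)
= 1 - 0.6766764162 = 0.3233235838
≈ 0.323324

0.323324


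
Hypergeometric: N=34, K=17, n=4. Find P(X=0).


P(X=0) = C(17,0)*C(17,4) / C(34,4)
= 1*2380 / 46376
= 2380/46376 = 35/682

35/682


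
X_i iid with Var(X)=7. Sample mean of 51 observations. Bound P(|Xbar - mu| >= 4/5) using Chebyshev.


Var(Xbar) = Var(X)/n = 7/51
Chebyshev: P(|Xbar-mu| >= 4/5) <= Var(Xbar)/(4/5)^2 = (7/51)/(16/25) = 175/816

175/816


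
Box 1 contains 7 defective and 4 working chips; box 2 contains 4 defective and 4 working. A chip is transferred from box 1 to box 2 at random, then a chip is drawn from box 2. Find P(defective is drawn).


P(transfer defective) = 7/11; P(transfer working) = 4/11
If defective transferred: Urn II has 5 defective of 9, so P(defective|defective moved) = 5/9
If working transferred: Urn II has 4 defective of 9, so P(defective|working moved) = 4/9
By total probability: P(defective) = 7/11*5/9 + 4/11*4/9 = 17/33

17/33


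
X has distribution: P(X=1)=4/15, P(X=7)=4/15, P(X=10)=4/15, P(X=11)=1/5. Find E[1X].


E[1X] = sum(g(x)*P(x))
= 1*4/15 + 7*4/15 + 10*4/15 + 11*1/5
= 7

7


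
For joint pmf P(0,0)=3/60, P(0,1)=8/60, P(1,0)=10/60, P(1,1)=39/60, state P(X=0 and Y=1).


Read from table: P(X=0, Y=1) = 8/60 = 2/15

2/15


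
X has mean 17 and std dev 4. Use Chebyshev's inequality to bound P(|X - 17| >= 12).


k = 12/4 = 3
Chebyshev: P(|X-mu| >= k*sigma) <= 1/k^2 = 1/3^2 = 1/9

1/9


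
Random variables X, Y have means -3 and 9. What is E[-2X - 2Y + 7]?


E[-2X - 2Y + 7] = -2*E[X] - 2*E[Y] + 7
= (-2)*(-3) + (-2)*(9) + (7)
= 6 - 18 + 7 = -5

-5


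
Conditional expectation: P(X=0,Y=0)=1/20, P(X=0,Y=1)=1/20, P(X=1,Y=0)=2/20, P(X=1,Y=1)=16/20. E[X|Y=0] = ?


P(Y=0) = 3/20
E[X|Y=0] = (0*1 + 1*2)/3 = 2/3

2/3


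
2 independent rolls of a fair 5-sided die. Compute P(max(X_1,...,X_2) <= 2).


P(max <= 2) = P(all X_i <= 2) = (P(X_1 <= 2))^2
= (2/5)^2 = 4/25

4/25


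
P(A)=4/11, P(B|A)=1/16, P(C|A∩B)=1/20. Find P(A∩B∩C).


P(A∩B∩C) = P(A) * P(B|A) * P(C|A∩B)
= 4/11 * 1/16 * 1/20
= 1/44 * 1/20 = 1/880

1/880


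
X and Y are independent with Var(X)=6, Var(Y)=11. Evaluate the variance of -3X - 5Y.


Independence => Cov(X,Y)=0
Var(-3X - 5Y) = (-3)^2*Var(X) + (-5)^2*Var(Y)
= 9*6 + 25*11 = 329

329


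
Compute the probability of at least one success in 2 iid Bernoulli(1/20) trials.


P(at least one) = 1 - P(none)
P(none) = (1 - 1/20)^2 = (19/20)^2 = 361/400
P(at least one) = 1 - 361/400 = 39/400

39/400


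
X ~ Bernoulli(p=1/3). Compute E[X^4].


For Bernoulli: X in {0,1}
E[X^4] = 0^4*(1-1/3) + 1^4*1/3 = 1/3

1/3


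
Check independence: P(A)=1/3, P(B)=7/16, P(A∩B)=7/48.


P(A)*P(B) = 1/3*7/16 = 7/48
P(A∩B) = 7/48, which equals P(A)P(B), so independent

Yes, A and B are independent


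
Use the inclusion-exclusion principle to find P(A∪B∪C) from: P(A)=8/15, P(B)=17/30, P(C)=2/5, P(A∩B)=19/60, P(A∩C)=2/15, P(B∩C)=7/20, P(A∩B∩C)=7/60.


P(A∪B∪C) = P(A)+P(B)+P(C) - P(AB)-P(AC)-P(BC) + P(ABC)
= 8/15+17/30+2/5 - 19/60-2/15-7/20 + 7/60
= 49/60

49/60


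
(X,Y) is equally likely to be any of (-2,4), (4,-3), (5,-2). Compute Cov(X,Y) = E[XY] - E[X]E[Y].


E[X]=7/3, E[Y]=-1/3, E[XY]=-10
Cov(X,Y) = E[XY] - E[X]E[Y] = -10 - 7/3*-1/3 = -83/9

-83/9


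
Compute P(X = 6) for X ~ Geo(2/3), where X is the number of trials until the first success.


P(X=6) = (1-p)^5 * p = (1/3)^5 * 2/3
= 1/243 * 2/3 = 2/729

2/729


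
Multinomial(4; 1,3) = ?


4! = 24
Denominator: 1!=1 * 3!=6
Coefficient = 24 / 6 = 4

4


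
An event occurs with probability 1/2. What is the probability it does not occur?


P(A') = 1 - P(A) = 1 - 1/2 = 1/2

1/2


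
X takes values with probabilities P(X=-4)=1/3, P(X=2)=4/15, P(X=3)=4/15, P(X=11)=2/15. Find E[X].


E[X] = sum(x * P(x))
= -4*1/3 + 2*4/15 + 3*4/15 + 11*2/15
= 22/15

22/15


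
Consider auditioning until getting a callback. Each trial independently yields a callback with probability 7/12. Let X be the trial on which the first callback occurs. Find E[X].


For geometric (trials until first success), E[X] = 1/p = 1/(7/12) = 12/7

12/7


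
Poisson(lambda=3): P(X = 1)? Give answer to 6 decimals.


P(X=1) = e^(-3) * 3^1 / 1!
≈ 0.04978706837 * 3 / 1
≈ 0.149361

0.149361


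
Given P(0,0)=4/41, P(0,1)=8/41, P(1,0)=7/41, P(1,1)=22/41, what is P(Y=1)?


P(Y=1) = P(0,1)+P(1,1) = 8/41 + 22/41 = 30/41

30/41


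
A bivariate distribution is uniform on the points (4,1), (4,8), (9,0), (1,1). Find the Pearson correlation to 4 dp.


Cov(X,Y) = -2.0000, Var(X) = 8.2500, Var(Y) = 10.2500
rho = Cov/(sqrt(VarX)*sqrt(VarY)) = -0.2175

-0.2175


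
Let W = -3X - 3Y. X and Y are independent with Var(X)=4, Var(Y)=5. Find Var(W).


Independence => Cov(X,Y)=0
Var(-3X - 3Y) = (-3)^2*Var(X) + (-3)^2*Var(Y)
= 9*4 + 9*5 = 81

81


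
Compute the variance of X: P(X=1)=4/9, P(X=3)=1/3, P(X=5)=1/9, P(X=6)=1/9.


E[X] = 8/3, E[X^2] = 92/9
Var(X) = E[X^2] - (E[X])^2 = 92/9 - (8/3)^2 = 28/9

28/9


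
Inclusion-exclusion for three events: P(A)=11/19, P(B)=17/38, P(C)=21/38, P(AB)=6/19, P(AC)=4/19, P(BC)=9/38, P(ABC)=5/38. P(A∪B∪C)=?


P(A∪B∪C) = P(A)+P(B)+P(C) - P(AB)-P(AC)-P(BC) + P(ABC)
= 11/19+17/38+21/38 - 6/19-4/19-9/38 + 5/38
= 18/19

18/19


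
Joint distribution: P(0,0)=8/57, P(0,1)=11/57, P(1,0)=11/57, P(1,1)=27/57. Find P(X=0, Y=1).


Read from table: P(X=0, Y=1) = 11/57

11/57


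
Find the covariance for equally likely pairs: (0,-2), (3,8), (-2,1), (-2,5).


E[X]=-1/4, E[Y]=3, E[XY]=3
Cov(X,Y) = E[XY] - E[X]E[Y] = 3 + 1/4*3 = 15/4

15/4


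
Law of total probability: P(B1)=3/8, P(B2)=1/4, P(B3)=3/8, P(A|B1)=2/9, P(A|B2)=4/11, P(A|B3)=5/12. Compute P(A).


P(A) = P(A|B1)P(B1) + P(A|B2)P(B2) + P(A|B3)P(B3)
= 2/9*3/8 + 4/11*1/4 + 5/12*3/8
= 1/12 + 1/11 + 5/32 = 349/1056

349/1056


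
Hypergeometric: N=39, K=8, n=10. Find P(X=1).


P(X=1) = C(8,1)*C(31,9) / C(39,10)
= 8*20160075 / 635745396
= 161280600/635745396 = 33350/131461

33350/131461


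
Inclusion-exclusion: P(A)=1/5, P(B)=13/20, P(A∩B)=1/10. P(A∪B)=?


P(A∪B) = P(A) + P(B) - P(A∩B)
= 1/5 + 13/20 - 1/10 = 3/4

3/4


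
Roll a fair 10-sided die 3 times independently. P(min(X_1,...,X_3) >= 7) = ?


P(min >= 7) = P(all X_i >= 7) = (P(X_1 >= 7))^3
= (4/10)^3 = (2/5)^3 = 8/125

8/125


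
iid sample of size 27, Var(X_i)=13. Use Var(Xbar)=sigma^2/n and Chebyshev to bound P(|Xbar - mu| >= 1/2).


Var(Xbar) = Var(X)/n = 13/27
Chebyshev: P(|Xbar-mu| >= 1/2) <= Var(Xbar)/(1/2)^2 = (13/27)/(1/4) = 52/27
Bound exceeds 1, so trivial bound: 1

1


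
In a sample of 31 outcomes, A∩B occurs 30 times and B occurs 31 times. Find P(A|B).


P(A|B) = P(A∩B)/P(B) = (30/31)/(31/31) = 30/31

30/31


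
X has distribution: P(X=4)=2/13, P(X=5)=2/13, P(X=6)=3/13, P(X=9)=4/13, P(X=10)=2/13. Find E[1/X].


E[1/X] = sum(g(x)*P(x))
= 1/4*2/13 + 1/5*2/13 + 1/6*3/13 + 1/9*4/13 + 1/10*2/13
= 92/585

92/585


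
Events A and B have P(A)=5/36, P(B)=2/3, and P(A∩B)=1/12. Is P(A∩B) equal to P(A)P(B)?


P(A)*P(B) = 5/36*2/3 = 5/54
P(A∩B) = 1/12 != 5/54, so not independent

No, A and B are not independent


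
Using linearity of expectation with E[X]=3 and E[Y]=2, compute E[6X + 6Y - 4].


E[6X + 6Y - 4] = 6*E[X] + 6*E[Y] - 4
= (6)*(3) + (6)*(2) + (-4)
= 18 + 12 - 4 = 26

26


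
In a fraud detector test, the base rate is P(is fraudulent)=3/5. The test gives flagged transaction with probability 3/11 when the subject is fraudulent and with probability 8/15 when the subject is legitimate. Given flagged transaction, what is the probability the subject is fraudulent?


P(A) = P(A|B)P(B) + P(A|B')P(B') = 3/11*3/5 + 8/15*2/5 = 311/825
P(B|A) = P(A|B)P(B)/P(A) = (9/55)/(311/825) = 135/311

135/311


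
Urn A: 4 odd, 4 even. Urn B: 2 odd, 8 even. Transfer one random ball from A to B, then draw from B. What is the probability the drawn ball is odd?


P(transfer odd) = 4/8 = 1/2; P(transfer even) = 1/2
If odd transferred: Urn II has 3 odd of 11, so P(odd|odd moved) = 3/11
If even transferred: Urn II has 2 odd of 11, so P(odd|even moved) = 2/11
By total probability: P(odd) = 1/2*3/11 + 1/2*2/11 = 5/22

5/22


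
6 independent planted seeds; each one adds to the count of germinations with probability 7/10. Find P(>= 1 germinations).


P(at least one) = 1 - P(none)
P(none) = (1 - 7/10)^6 = (3/10)^6 = 729/1000000
P(at least one) = 1 - 729/1000000 = 999271/1000000

999271/1000000


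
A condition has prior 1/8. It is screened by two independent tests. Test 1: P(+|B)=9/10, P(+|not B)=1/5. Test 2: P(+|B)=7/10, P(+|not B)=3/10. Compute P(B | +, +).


After test 1: P(+) = 9/10*1/8 + 1/5*7/8 = 23/80
P(B|+) = (9/80)/(23/80) = 9/23
After test 2 (use post1 as new prior): P(+) = 7/10*9/23 + 3/10*14/23 = 21/46
P(B|+,+) = (63/230)/(21/46) = 3/5

3/5


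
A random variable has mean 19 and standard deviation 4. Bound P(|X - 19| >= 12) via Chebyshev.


k = 12/4 = 3
Chebyshev: P(|X-mu| >= k*sigma) <= 1/k^2 = 1/3^2 = 1/9

1/9


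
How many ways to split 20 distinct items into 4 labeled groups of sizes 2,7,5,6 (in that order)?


20! = 2432902008176640000
Denominator: 2!=2 * 7!=5040 * 5!=120 * 6!=720
Coefficient = 2432902008176640000 / 870912000 = 2793510720

2793510720


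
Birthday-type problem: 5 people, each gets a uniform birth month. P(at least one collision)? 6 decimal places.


P(all different) = prod((12-i)/12 for i=0..4) = 0.381944
P(at least one match) = 1 - 0.381944 = 0.618056

0.618056


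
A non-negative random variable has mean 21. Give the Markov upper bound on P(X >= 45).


Markov: P(X >= a) <= E[X]/a
P(X >= 45) <= 21/45 = 7/15

7/15


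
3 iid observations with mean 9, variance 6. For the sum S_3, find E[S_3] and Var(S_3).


E[S_n] = n*mu = 3*9 = 27
Var(S_n) = n*sigma^2 = 3*6 = 18

E[S_3]=27, Var(S_3)=18


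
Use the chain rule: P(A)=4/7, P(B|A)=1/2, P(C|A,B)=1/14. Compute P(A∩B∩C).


P(A∩B∩C) = P(A) * P(B|A) * P(C|A∩B)
= 4/7 * 1/2 * 1/14
= 2/7 * 1/14 = 1/49

1/49


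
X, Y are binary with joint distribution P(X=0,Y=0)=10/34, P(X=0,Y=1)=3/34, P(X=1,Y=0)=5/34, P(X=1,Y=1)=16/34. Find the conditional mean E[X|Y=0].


P(Y=0) = 15/34
E[X|Y=0] = (0*10 + 1*5)/15 = 5/15 = 1/3

1/3


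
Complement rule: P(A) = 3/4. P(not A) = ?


P(A') = 1 - P(A) = 1 - 3/4 = 1/4

1/4


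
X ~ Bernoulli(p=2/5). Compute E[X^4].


For Bernoulli: X in {0,1}
E[X^4] = 0^4*(1-2/5) + 1^4*2/5 = 2/5

2/5


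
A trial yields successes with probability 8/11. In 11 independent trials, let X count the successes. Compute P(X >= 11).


P(X>=11) = P(X=11)
= 8589934592/285311670611
= 8589934592/285311670611

8589934592/285311670611


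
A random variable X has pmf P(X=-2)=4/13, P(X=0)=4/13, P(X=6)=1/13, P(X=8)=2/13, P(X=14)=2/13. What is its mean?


E[X] = sum(x * P(x))
= -2*4/13 + 0*4/13 + 6*1/13 + 8*2/13 + 14*2/13
= 42/13

42/13


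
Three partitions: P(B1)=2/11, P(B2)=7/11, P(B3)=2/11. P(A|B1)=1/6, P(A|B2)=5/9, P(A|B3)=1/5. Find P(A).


P(A) = P(A|B1)P(B1) + P(A|B2)P(B2) + P(A|B3)P(B3)
= 1/6*2/11 + 5/9*7/11 + 1/5*2/11
= 1/33 + 35/99 + 2/55 = 208/495

208/495


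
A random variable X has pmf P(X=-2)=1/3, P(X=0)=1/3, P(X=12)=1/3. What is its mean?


E[X] = sum(x * P(x))
= -2*1/3 + 0*1/3 + 12*1/3
= 10/3

10/3


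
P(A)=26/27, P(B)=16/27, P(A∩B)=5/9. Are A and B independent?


P(A)*P(B) = 26/27*16/27 = 416/729
P(A∩B) = 5/9 != 416/729, so not independent

No, A and B are not independent


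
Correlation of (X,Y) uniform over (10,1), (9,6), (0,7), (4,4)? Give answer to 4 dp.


Cov(X,Y) = -5.8750, Var(X) = 16.1875, Var(Y) = 5.2500
rho = Cov/(sqrt(VarX)*sqrt(VarY)) = -0.6373

-0.6373


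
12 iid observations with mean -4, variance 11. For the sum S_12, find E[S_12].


E[S_n] = n*E[X_1] = 12*-4 = -48

-48
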